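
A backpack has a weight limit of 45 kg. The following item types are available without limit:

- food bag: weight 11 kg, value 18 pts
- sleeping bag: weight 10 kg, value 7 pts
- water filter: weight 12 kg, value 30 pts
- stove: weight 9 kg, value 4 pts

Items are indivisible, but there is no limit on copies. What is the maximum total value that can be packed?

94 pts

Best value-per-unit is water filter at 30/12; filling with it alone gives 3×30 = 90.
Optimal mix: 3×water filter + 1×stove → weight 45, value 94.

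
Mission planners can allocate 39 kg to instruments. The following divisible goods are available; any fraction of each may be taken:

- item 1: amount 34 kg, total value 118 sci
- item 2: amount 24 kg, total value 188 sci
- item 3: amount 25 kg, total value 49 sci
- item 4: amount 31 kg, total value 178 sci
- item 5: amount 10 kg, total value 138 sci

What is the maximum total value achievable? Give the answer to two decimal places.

354.71

Take in order of value per unit:
- item 5 (138/10 per unit): all 10 → value 138, running total 138.00
- item 2 (188/24 per unit): all 24 → value 188, running total 326.00
- item 4 (178/31 per unit): 5 of 31 → value 5×178/31 = 28.7097, running total 354.71
Total 354.71.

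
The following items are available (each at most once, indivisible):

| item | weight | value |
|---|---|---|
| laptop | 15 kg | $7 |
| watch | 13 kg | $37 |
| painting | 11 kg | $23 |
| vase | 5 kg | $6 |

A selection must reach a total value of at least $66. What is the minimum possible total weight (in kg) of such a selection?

Subsets with value ≥ 66, sorted by total weight:
- watch+painting+vase: weight 29, value 66
- laptop+watch+painting: weight 39, value 67
- laptop+watch+painting+vase: weight 44, value 73
Minimum weight: 29 kg.

29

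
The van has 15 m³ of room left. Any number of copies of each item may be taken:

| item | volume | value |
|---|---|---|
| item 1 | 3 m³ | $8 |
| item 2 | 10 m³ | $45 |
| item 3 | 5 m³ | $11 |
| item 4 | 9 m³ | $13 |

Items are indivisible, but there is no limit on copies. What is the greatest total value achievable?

Best value-per-unit is item 2 at 45/10; filling with it alone gives 1×45 = 45.
Optimal mix: 1×item 2 + 1×item 3 → volume 15, value 56.

$56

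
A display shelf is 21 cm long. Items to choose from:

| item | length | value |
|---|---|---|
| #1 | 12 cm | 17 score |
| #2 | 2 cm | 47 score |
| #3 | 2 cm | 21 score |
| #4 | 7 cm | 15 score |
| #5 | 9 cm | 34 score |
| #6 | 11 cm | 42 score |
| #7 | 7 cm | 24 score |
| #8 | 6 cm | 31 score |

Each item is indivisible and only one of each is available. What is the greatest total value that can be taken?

141 score

This is a 0/1 knapsack; check combinations near the capacity.
- #2+#3+#6+#8: length 2+2+11+6=21, value 47+21+42+31=141
- #2+#3+#5+#8: length 2+2+9+6=19, value 47+21+34+31=133
- #2+#3+#5+#7: length 2+2+9+7=20, value 47+21+34+24=126
Best: 141 score.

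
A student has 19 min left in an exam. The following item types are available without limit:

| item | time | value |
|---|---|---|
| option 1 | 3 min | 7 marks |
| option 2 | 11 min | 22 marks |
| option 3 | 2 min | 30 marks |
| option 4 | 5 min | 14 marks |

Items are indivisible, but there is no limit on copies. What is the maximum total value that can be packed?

270 marks

Best value-per-unit is option 3 at 30/2, and filling with it alone uses time 9×2=18. No mix of the others beats 9×30 = 270.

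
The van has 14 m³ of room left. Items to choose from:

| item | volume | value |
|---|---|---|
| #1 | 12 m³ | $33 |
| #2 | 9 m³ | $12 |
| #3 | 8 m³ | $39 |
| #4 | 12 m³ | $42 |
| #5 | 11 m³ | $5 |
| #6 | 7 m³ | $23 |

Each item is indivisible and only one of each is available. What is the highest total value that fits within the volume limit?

This is a 0/1 knapsack; check combinations near the capacity.
- #4: volume 12, value 42
- #3: volume 8, value 39
- #1: volume 12, value 33
- #6: volume 7, value 23
Best: $42.

$42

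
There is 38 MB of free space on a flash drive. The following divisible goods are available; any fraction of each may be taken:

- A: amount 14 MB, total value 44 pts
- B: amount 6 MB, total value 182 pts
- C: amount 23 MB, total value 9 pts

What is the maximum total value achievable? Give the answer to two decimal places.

Take in order of value per unit:
- B (182/6 per unit): all 6 → value 182, running total 182.00
- A (44/14 per unit): all 14 → value 44, running total 226.00
- C (9/23 per unit): 18 of 23 → value 18×9/23 = 7.0435, running total 233.04
Total 233.04.

233.04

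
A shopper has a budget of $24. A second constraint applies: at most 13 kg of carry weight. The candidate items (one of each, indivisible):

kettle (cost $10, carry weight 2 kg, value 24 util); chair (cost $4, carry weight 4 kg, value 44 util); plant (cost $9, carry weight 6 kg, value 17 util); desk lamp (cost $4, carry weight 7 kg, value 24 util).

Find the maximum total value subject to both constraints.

Feasible sets respecting both limits:
- kettle+chair+desk lamp: cost 18, carry weight 13, value 92
- kettle+chair+plant: cost 23, carry weight 12, value 85
- kettle+chair: cost 14, carry weight 6, value 68
- chair+desk lamp: cost 8, carry weight 11, value 68
Best: 92 util.

92 util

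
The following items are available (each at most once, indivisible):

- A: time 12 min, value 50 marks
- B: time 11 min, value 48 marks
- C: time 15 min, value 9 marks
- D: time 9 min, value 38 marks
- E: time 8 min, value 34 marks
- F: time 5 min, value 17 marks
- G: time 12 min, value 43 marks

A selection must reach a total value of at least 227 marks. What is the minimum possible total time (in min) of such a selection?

Subsets with value ≥ 227, sorted by total time:
- A+B+D+E+F+G: time 57, value 230
- A+B+C+D+E+F+G: time 72, value 239
Minimum time: 57 min.

57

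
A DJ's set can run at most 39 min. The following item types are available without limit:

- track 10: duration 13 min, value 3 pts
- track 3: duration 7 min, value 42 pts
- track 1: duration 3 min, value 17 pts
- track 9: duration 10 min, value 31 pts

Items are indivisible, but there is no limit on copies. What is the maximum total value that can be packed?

Best value-per-unit is track 3 at 42/7; filling with it alone gives 5×42 = 210.
Optimal mix: 3×track 3 + 6×track 1 → duration 39, value 228.

228 pts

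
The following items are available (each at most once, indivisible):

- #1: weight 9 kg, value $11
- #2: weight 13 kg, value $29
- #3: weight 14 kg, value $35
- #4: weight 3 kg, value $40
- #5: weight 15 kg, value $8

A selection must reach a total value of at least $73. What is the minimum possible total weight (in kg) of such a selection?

17

Subsets with value ≥ 73, sorted by total weight:
- #3+#4: weight 17, value 75
- #1+#2+#4: weight 25, value 80
- #1+#3+#4: weight 26, value 86
- #2+#3+#4: weight 30, value 104
Minimum weight: 17 kg.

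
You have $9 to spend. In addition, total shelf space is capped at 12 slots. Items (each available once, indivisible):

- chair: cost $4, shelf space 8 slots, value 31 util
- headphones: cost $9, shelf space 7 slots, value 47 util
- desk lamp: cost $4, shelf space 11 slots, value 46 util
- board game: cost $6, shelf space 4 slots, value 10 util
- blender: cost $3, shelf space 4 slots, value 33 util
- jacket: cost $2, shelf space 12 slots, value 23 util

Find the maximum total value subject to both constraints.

64 util

Feasible sets respecting both limits:
- chair+blender: cost 7, shelf space 12, value 64
- headphones: cost 9, shelf space 7, value 47
- desk lamp: cost 4, shelf space 11, value 46
- board game+blender: cost 9, shelf space 8, value 43
Best: 64 util.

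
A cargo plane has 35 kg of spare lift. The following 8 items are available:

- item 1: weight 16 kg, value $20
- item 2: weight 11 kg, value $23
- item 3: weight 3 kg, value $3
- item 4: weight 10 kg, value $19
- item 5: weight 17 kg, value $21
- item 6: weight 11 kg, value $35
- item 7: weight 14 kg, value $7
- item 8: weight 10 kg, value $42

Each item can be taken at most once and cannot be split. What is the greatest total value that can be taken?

$103

Check high-value combinations within 35 kg:
- item 2+item 3+item 6+item 8: weight 11+3+11+10=35, value 23+3+35+42=103
- item 2+item 6+item 8: weight 11+11+10=32, value 23+35+42=100
- item 3+item 4+item 6+item 8: weight 3+10+11+10=34, value 3+19+35+42=99
- item 4+item 6+item 8: weight 10+11+10=31, value 19+35+42=96
- item 2+item 3+item 4+item 8: weight 11+3+10+10=34, value 23+3+19+42=87
Best: $103.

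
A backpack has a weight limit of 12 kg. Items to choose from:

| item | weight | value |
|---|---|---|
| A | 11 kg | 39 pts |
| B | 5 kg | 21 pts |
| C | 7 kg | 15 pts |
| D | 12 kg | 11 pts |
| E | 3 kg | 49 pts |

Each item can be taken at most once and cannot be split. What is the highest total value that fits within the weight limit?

Check high-value combinations within 12 kg:
- B+E: weight 5+3=8, value 21+49=70
- C+E: weight 7+3=10, value 15+49=64
- E: weight 3, value 49
Best: 70 pts.

70 pts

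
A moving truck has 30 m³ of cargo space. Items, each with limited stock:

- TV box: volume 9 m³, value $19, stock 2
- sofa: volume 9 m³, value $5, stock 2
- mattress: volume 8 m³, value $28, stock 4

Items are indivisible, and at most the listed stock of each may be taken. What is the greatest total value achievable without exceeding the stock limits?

Best selections within volume 30 and stock limits:
- 3×mattress: volume 24, value 84
- 1×TV box + 2×mattress: volume 25, value 75
Best: $84.

$84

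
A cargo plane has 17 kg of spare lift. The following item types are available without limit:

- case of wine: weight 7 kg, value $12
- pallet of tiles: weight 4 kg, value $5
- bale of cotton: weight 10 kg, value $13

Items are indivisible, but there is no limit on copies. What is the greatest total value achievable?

$25

Best value-per-unit is case of wine at 12/7; filling with it alone gives 2×12 = 24.
Optimal mix: 1×case of wine + 1×bale of cotton → weight 17, value 25.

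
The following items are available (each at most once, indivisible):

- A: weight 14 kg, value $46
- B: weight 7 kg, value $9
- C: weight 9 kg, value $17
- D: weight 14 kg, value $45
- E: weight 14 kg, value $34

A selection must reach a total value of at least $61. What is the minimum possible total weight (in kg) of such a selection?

23

Subsets with value ≥ 61, sorted by total weight:
- A+C: weight 23, value 63
- C+D: weight 23, value 62
- A+D: weight 28, value 91
- A+E: weight 28, value 80
Minimum weight: 23 kg.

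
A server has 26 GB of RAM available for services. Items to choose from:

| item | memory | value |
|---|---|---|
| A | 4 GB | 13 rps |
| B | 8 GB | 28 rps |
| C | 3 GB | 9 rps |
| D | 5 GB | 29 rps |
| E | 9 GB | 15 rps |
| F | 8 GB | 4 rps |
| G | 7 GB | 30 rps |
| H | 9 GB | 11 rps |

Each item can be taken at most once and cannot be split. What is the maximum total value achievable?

This is a 0/1 knapsack; check combinations near the capacity.
- A+B+D+G: memory 4+8+5+7=24, value 13+28+29+30=100
- B+C+D+G: memory 8+3+5+7=23, value 28+9+29+30=96
- B+D+G: memory 8+5+7=20, value 28+29+30=87
- A+D+E+G: memory 4+5+9+7=25, value 13+29+15+30=87
- A+B+D+E: memory 4+8+5+9=26, value 13+28+29+15=85
Best: 100 rps.

100 rps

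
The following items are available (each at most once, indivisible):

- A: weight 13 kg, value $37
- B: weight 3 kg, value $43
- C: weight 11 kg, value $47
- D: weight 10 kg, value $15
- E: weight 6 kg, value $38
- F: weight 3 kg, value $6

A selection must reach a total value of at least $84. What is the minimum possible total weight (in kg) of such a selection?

Subsets with value ≥ 84, sorted by total weight:
- B+E+F: weight 12, value 87
- B+C: weight 14, value 90
- B+C+F: weight 17, value 96
Minimum weight: 12 kg.

12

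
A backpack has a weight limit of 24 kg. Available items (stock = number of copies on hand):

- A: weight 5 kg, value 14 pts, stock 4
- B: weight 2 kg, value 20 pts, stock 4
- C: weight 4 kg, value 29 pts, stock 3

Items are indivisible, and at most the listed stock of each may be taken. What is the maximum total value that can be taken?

167 pts

Best selections within weight 24 and stock limits:
- 4×B + 3×C: weight 20, value 167
- 1×A + 3×B + 3×C: weight 23, value 161
- 1×A + 4×B + 2×C: weight 21, value 152
Best: 167 pts.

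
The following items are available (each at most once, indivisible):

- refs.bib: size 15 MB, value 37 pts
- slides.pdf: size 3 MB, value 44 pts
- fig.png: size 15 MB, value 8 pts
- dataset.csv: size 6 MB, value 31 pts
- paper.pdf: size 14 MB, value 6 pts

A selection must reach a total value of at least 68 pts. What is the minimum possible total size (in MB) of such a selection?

9

Subsets with value ≥ 68, sorted by total size:
- slides.pdf+dataset.csv: size 9, value 75
- refs.bib+slides.pdf: size 18, value 81
- refs.bib+dataset.csv: size 21, value 68
- slides.pdf+dataset.csv+paper.pdf: size 23, value 81
Minimum size: 9 MB.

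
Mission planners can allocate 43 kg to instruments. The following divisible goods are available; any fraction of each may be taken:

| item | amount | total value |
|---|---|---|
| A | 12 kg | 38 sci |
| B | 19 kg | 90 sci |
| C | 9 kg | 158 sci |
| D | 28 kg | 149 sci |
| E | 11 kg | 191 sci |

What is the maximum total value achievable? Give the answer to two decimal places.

471.39

Take in order of value per unit:
- C (158/9 per unit): all 9 → value 158, running total 158.00
- E (191/11 per unit): all 11 → value 191, running total 349.00
- D (149/28 per unit): 23 of 28 → value 23×149/28 = 122.3929, running total 471.39
Total 471.39.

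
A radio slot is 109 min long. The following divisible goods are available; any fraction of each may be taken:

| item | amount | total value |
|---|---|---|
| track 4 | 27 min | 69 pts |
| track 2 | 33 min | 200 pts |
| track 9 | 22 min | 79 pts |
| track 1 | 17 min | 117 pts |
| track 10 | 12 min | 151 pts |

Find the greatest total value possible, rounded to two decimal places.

610.89

Take in order of value per unit:
- track 10 (151/12 per unit): all 12 → value 151, running total 151.00
- track 1 (117/17 per unit): all 17 → value 117, running total 268.00
- track 2 (200/33 per unit): all 33 → value 200, running total 468.00
- track 9 (79/22 per unit): all 22 → value 79, running total 547.00
- track 4 (69/27 per unit): 25 of 27 → value 25×69/27 = 63.8889, running total 610.89
Total 610.89.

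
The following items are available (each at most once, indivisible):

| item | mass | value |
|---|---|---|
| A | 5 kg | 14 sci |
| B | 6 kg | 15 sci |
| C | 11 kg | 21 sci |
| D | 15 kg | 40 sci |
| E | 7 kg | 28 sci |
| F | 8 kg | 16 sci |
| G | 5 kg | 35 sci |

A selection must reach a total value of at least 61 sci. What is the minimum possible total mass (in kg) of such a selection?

12

Subsets with value ≥ 61, sorted by total mass:
- E+G: mass 12, value 63
- A+B+G: mass 16, value 64
- A+E+G: mass 17, value 77
Minimum mass: 12 kg.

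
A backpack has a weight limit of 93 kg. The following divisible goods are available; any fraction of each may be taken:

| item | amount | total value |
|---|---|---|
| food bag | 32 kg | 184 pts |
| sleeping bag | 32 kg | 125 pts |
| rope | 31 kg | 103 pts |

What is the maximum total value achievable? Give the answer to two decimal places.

405.35

Take in order of value per unit:
- food bag (184/32 per unit): all 32 → value 184, running total 184.00
- sleeping bag (125/32 per unit): all 32 → value 125, running total 309.00
- rope (103/31 per unit): 29 of 31 → value 29×103/31 = 96.3548, running total 405.35
Total 405.35.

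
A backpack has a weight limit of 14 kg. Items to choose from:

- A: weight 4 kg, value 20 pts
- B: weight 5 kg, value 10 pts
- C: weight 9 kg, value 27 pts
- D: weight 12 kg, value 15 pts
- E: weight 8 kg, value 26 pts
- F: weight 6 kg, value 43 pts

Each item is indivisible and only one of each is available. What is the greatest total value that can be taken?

69 pts

Check high-value combinations within 14 kg:
- E+F: weight 8+6=14, value 26+43=69
- A+F: weight 4+6=10, value 20+43=63
- B+F: weight 5+6=11, value 10+43=53
- A+C: weight 4+9=13, value 20+27=47
- A+E: weight 4+8=12, value 20+26=46
Best: 69 pts.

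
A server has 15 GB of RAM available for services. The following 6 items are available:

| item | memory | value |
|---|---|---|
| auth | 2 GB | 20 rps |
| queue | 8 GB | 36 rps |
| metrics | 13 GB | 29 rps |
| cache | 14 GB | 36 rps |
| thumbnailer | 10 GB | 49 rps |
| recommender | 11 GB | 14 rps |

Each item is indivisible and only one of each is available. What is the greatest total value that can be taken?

69 rps

This is a 0/1 knapsack; check combinations near the capacity.
- auth+thumbnailer: memory 2+10=12, value 20+49=69
- auth+queue: memory 2+8=10, value 20+36=56
- thumbnailer: memory 10, value 49
- auth+metrics: memory 2+13=15, value 20+29=49
- queue: memory 8, value 36
Best: 69 rps.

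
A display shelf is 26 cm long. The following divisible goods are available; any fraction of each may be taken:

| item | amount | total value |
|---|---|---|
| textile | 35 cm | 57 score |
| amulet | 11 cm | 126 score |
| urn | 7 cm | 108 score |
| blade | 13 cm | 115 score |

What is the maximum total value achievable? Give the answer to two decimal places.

304.77

Take in order of value per unit:
- urn (108/7 per unit): all 7 → value 108, running total 108.00
- amulet (126/11 per unit): all 11 → value 126, running total 234.00
- blade (115/13 per unit): 8 of 13 → value 8×115/13 = 70.7692, running total 304.77
Total 304.77.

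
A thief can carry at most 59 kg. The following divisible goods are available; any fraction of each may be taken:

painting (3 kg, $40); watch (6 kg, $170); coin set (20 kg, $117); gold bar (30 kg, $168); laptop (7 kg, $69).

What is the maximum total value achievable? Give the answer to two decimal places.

524.80

Take in order of value per unit:
- watch (170/6 per unit): all 6 → value 170, running total 170.00
- painting (40/3 per unit): all 3 → value 40, running total 210.00
- laptop (69/7 per unit): all 7 → value 69, running total 279.00
- coin set (117/20 per unit): all 20 → value 117, running total 396.00
- gold bar (168/30 per unit): 23 of 30 → value 23×168/30 = 128.8000, running total 524.80
Total 524.80.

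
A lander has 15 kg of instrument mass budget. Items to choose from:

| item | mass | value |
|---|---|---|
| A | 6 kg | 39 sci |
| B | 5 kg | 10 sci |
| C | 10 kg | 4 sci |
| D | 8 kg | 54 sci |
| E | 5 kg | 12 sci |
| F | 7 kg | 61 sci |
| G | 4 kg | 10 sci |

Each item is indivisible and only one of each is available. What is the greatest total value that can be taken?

Check high-value combinations within 15 kg:
- D+F: mass 8+7=15, value 54+61=115
- A+F: mass 6+7=13, value 39+61=100
- A+D: mass 6+8=14, value 39+54=93
- E+F: mass 5+7=12, value 12+61=73
- F+G: mass 7+4=11, value 61+10=71
Best: 115 sci.

115 sci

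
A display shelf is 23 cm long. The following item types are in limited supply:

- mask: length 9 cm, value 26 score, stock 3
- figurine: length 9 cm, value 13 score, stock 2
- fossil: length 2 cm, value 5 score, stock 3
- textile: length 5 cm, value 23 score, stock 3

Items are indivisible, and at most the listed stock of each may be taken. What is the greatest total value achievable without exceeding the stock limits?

Top feasible selections:
- 3×fossil + 3×textile: length 21, value 84
- 1×mask + 2×fossil + 2×textile: length 23, value 82
- 2×fossil + 3×textile: length 19, value 79
- 1×mask + 1×fossil + 2×textile: length 21, value 77
Best: 84 score.

84 score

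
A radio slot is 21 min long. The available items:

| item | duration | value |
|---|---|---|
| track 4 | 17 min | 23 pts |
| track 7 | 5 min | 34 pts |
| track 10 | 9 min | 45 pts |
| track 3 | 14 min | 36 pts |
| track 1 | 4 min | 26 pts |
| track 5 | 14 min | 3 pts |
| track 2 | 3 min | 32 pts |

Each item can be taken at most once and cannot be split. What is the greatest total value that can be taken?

137 pts

Check high-value combinations within 21 min:
- track 7+track 10+track 1+track 2: duration 5+9+4+3=21, value 34+45+26+32=137
- track 7+track 10+track 2: duration 5+9+3=17, value 34+45+32=111
- track 7+track 10+track 1: duration 5+9+4=18, value 34+45+26=105
Best: 137 pts.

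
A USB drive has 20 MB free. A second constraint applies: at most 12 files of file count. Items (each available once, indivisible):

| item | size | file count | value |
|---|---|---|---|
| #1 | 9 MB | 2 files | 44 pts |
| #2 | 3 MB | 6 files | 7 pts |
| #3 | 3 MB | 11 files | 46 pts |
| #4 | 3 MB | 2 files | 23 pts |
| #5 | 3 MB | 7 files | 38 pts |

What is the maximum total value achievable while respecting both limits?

105 pts

Feasible sets respecting both limits:
- #1+#4+#5: size 15, file count 11, value 105
- #1+#5: size 12, file count 9, value 82
- #1+#2+#4: size 15, file count 10, value 74
- #1+#4: size 12, file count 4, value 67
Best: 105 pts.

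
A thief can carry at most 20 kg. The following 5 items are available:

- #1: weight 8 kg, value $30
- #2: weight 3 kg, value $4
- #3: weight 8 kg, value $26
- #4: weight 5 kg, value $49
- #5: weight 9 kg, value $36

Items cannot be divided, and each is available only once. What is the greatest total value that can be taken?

Check high-value combinations within 20 kg:
- #2+#4+#5: weight 3+5+9=17, value 4+49+36=89
- #4+#5: weight 5+9=14, value 49+36=85
- #1+#2+#4: weight 8+3+5=16, value 30+4+49=83
- #1+#4: weight 8+5=13, value 30+49=79
Best: $89.

$89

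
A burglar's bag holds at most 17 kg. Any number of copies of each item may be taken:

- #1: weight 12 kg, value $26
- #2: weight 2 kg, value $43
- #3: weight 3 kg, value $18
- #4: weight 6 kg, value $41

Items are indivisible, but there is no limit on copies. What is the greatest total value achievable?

Best value-per-unit is #2 at 43/2, and filling with it alone uses weight 8×2=16. No mix of the others beats 8×43 = 344.

$344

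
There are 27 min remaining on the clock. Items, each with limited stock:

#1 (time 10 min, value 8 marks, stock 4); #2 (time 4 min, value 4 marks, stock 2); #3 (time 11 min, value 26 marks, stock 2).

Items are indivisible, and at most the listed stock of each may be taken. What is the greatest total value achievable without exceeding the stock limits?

56 marks

Best selections within time 27 and stock limits:
- 1×#2 + 2×#3: time 26, value 56
- 2×#3: time 22, value 52
- 1×#1 + 1×#2 + 1×#3: time 25, value 38
- 2×#2 + 1×#3: time 19, value 34
Best: 56 marks.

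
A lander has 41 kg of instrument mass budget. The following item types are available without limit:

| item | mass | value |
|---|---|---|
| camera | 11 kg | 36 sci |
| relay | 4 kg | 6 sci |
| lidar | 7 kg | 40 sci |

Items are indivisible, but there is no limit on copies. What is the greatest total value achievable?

206 sci

Best value-per-unit is lidar at 40/7; filling with it alone gives 5×40 = 200.
Optimal mix: 1×relay + 5×lidar → mass 39, value 206.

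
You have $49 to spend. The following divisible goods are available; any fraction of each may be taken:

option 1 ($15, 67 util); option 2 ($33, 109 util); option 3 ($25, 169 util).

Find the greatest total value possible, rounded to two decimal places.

Take in order of value per unit:
- option 3 (169/25 per unit): all 25 → value 169, running total 169.00
- option 1 (67/15 per unit): all 15 → value 67, running total 236.00
- option 2 (109/33 per unit): 9 of 33 → value 9×109/33 = 29.7273, running total 265.73
Total 265.73.

265.73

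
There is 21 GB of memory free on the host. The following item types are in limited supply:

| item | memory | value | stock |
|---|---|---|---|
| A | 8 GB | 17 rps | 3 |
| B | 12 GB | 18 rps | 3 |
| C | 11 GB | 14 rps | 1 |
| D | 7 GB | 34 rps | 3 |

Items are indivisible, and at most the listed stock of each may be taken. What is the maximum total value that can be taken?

102 rps

Top feasible selections:
- 3×D: memory 21, value 102
- 2×D: memory 14, value 68
Best: 102 rps.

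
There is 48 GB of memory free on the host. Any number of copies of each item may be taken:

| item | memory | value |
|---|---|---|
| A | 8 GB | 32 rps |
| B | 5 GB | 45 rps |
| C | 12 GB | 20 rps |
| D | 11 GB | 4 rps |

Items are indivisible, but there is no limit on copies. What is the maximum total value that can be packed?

405 rps

Best value-per-unit is B at 45/5, and filling with it alone uses memory 9×5=45. No mix of the others beats 9×45 = 405.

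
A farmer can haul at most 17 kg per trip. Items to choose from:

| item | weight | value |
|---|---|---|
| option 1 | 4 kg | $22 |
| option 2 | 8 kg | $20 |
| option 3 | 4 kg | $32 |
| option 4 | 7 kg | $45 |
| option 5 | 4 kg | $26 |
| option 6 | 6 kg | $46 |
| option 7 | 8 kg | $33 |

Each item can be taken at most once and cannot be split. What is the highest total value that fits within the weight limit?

Check high-value combinations within 17 kg:
- option 3+option 4+option 6: weight 4+7+6=17, value 32+45+46=123
- option 4+option 5+option 6: weight 7+4+6=17, value 45+26+46=117
- option 1+option 4+option 6: weight 4+7+6=17, value 22+45+46=113
Best: $123.

$123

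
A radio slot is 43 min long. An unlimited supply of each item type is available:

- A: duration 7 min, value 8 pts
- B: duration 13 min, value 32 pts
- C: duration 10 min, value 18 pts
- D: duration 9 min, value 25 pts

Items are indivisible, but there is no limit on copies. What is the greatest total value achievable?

108 pts

Best value-per-unit is D at 25/9; filling with it alone gives 4×25 = 100.
Optimal mix: 1×A + 4×D → duration 43, value 108.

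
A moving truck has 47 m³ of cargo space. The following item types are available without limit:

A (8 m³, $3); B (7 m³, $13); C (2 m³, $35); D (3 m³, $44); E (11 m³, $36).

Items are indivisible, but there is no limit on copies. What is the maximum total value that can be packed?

$814

Best value-per-unit is C at 35/2; filling with it alone gives 23×35 = 805.
Optimal mix: 22×C + 1×D → volume 47, value 814.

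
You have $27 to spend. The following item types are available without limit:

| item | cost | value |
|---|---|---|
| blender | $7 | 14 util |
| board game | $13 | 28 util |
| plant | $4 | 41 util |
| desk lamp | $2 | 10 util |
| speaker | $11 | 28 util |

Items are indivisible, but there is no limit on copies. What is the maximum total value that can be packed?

256 util

Best value-per-unit is plant at 41/4; filling with it alone gives 6×41 = 246.
Optimal mix: 6×plant + 1×desk lamp → cost 26, value 256.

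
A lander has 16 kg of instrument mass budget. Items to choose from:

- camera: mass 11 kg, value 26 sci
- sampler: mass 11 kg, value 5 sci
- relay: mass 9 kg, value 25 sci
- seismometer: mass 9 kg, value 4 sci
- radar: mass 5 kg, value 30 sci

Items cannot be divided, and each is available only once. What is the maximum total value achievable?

Check high-value combinations within 16 kg:
- camera+radar: mass 11+5=16, value 26+30=56
- relay+radar: mass 9+5=14, value 25+30=55
- sampler+radar: mass 11+5=16, value 5+30=35
- seismometer+radar: mass 9+5=14, value 4+30=34
Best: 56 sci.

56 sci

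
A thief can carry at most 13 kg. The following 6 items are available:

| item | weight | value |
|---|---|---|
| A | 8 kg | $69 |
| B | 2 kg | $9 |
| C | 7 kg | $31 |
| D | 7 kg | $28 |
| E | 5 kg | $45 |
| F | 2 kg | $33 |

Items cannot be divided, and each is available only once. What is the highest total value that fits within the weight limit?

Check high-value combinations within 13 kg:
- A+E: weight 8+5=13, value 69+45=114
- A+B+F: weight 8+2+2=12, value 69+9+33=111
- A+F: weight 8+2=10, value 69+33=102
Best: $114.

$114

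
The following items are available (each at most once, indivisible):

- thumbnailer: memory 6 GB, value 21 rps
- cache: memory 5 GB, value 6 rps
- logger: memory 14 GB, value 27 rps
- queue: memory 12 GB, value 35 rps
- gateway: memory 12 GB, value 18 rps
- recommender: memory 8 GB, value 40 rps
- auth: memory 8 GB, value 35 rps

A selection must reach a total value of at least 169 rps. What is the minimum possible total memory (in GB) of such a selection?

Subsets with value ≥ 169, sorted by total memory:
- thumbnailer+logger+queue+gateway+recommender+auth: memory 60, value 176
- thumbnailer+cache+logger+queue+gateway+recommender+auth: memory 65, value 182
Minimum memory: 60 GB.

60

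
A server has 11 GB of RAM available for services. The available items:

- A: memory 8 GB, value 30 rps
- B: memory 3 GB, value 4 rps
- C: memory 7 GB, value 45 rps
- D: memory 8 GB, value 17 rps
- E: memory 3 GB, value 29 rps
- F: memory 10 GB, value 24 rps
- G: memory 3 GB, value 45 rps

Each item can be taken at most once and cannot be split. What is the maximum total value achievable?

This is a 0/1 knapsack; check combinations near the capacity.
- C+G: memory 7+3=10, value 45+45=90
- B+E+G: memory 3+3+3=9, value 4+29+45=78
- A+G: memory 8+3=11, value 30+45=75
Best: 90 rps.

90 rps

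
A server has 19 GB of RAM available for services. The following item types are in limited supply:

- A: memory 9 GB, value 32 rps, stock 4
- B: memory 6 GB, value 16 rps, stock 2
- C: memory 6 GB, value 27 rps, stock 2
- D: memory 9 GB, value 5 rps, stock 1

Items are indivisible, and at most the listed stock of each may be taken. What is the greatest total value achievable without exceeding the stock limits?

70 rps

Best selections within memory 19 and stock limits:
- 1×B + 2×C: memory 18, value 70
- 2×A: memory 18, value 64
- 1×A + 1×C: memory 15, value 59
- 2×B + 1×C: memory 18, value 59
Best: 70 rps.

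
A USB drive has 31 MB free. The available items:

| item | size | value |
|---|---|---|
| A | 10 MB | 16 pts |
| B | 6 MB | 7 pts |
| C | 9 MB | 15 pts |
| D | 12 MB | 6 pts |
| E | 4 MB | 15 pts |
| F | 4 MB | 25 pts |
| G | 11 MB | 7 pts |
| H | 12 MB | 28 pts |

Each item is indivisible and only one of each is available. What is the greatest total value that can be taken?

84 pts

This is a 0/1 knapsack; check combinations near the capacity.
- A+E+F+H: size 10+4+4+12=30, value 16+15+25+28=84
- C+E+F+H: size 9+4+4+12=29, value 15+15+25+28=83
- B+E+F+H: size 6+4+4+12=26, value 7+15+25+28=75
- B+C+F+H: size 6+9+4+12=31, value 7+15+25+28=75
- E+F+G+H: size 4+4+11+12=31, value 15+25+7+28=75
Best: 84 pts.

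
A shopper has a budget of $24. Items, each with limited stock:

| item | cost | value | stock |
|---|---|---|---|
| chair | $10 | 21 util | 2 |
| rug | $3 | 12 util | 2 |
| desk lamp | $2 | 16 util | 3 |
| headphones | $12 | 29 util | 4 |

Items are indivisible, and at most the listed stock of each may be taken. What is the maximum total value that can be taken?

101 util

Best selections within cost 24 and stock limits:
- 2×rug + 3×desk lamp + 1×headphones: cost 24, value 101
- 1×chair + 2×rug + 3×desk lamp: cost 22, value 93
- 1×rug + 3×desk lamp + 1×headphones: cost 21, value 89
- 2×rug + 2×desk lamp + 1×headphones: cost 22, value 85
Best: 101 util.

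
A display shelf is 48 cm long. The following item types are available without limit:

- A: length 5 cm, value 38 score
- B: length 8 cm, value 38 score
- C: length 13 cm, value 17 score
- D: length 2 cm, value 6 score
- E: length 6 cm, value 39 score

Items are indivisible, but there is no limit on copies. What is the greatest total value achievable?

349 score

Best value-per-unit is A at 38/5; filling with it alone gives 9×38 = 342.
Optimal mix: 8×A + 1×D + 1×E → length 48, value 349.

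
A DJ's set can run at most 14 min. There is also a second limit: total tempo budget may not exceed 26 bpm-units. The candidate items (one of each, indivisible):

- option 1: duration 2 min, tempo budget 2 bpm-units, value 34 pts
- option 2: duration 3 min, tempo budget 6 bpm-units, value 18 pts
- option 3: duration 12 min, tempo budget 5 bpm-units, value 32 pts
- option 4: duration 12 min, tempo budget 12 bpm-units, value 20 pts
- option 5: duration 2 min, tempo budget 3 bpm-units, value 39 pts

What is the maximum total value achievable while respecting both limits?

91 pts

Feasible sets respecting both limits:
- option 1+option 2+option 5: duration 7, tempo budget 11, value 91
- option 1+option 5: duration 4, tempo budget 5, value 73
- option 3+option 5: duration 14, tempo budget 8, value 71
- option 1+option 3: duration 14, tempo budget 7, value 66
Best: 91 pts.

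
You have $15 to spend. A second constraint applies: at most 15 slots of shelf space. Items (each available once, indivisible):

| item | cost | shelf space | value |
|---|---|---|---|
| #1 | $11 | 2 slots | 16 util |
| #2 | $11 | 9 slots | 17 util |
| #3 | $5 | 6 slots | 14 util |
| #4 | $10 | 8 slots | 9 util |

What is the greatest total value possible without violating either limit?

Feasible sets respecting both limits:
- #3+#4: cost 15, shelf space 14, value 23
- #2: cost 11, shelf space 9, value 17
- #1: cost 11, shelf space 2, value 16
Best: 23 util.

23 util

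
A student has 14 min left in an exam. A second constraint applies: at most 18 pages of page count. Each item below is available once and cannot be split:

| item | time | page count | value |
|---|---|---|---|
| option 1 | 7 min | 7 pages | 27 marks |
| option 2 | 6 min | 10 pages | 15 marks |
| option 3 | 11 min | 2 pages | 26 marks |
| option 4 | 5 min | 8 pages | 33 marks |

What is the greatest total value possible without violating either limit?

60 marks

Feasible sets respecting both limits:
- option 1+option 4: time 12, page count 15, value 60
- option 2+option 4: time 11, page count 18, value 48
- option 1+option 2: time 13, page count 17, value 42
Best: 60 marks.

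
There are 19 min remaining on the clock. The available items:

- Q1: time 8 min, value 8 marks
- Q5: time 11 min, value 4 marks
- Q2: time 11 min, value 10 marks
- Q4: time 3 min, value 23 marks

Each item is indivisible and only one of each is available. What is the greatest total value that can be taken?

Check high-value combinations within 19 min:
- Q2+Q4: time 11+3=14, value 10+23=33
- Q1+Q4: time 8+3=11, value 8+23=31
- Q5+Q4: time 11+3=14, value 4+23=27
- Q4: time 3, value 23
- Q1+Q2: time 8+11=19, value 8+10=18
Best: 33 marks.

33 marks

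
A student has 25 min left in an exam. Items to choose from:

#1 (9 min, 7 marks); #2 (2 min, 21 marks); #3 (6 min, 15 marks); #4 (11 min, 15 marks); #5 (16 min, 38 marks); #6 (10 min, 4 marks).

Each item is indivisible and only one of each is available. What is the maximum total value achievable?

Check high-value combinations within 25 min:
- #2+#3+#5: time 2+6+16=24, value 21+15+38=74
- #2+#5: time 2+16=18, value 21+38=59
- #3+#5: time 6+16=22, value 15+38=53
- #2+#3+#4: time 2+6+11=19, value 21+15+15=51
- #1+#5: time 9+16=25, value 7+38=45
Best: 74 marks.

74 marks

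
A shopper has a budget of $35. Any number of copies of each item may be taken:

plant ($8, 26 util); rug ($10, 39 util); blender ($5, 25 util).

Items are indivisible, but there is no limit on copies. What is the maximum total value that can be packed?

175 util

Best value-per-unit is blender at 25/5, and filling with it alone uses cost 7×5=35. No mix of the others beats 7×25 = 175.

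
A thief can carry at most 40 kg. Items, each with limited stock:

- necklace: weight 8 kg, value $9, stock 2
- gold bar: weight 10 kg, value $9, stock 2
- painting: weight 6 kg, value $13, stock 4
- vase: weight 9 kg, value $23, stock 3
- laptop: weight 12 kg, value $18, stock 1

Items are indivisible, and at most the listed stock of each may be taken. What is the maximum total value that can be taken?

$95

Top feasible selections:
- 2×painting + 3×vase: weight 39, value 95
- 3×vase + 1×laptop: weight 39, value 87
Best: $95.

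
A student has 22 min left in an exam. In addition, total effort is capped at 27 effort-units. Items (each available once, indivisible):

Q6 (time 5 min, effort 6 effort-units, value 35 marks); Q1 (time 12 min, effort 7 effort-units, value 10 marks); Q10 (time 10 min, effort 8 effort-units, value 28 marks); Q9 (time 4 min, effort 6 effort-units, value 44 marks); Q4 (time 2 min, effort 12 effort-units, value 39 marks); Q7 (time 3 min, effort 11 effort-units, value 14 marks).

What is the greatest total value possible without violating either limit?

118 marks

Feasible sets respecting both limits:
- Q6+Q9+Q4: time 11, effort 24, value 118
- Q10+Q9+Q4: time 16, effort 26, value 111
- Q6+Q10+Q9: time 19, effort 20, value 107
Best: 118 marks.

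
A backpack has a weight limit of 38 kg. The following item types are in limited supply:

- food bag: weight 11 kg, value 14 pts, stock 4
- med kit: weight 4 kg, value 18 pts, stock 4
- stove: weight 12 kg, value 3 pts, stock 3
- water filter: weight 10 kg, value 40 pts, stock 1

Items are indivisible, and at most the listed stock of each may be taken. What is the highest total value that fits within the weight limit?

126 pts

Top feasible selections:
- 1×food bag + 4×med kit + 1×water filter: weight 37, value 126
- 4×med kit + 1×stove + 1×water filter: weight 38, value 115
- 4×med kit + 1×water filter: weight 26, value 112
- 1×food bag + 3×med kit + 1×water filter: weight 33, value 108
Best: 126 pts.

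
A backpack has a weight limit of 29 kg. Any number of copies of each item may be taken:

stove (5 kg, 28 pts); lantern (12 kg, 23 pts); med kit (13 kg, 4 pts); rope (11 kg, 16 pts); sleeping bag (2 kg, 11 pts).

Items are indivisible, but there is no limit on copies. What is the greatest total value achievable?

Best value-per-unit is stove at 28/5; filling with it alone gives 5×28 = 140.
Optimal mix: 5×stove + 2×sleeping bag → weight 29, value 162.

162 pts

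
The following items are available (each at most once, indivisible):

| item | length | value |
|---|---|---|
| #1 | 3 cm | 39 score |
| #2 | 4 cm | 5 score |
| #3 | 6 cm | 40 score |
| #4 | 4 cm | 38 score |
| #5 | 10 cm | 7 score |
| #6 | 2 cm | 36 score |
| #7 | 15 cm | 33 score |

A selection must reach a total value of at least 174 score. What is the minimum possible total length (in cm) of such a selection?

30

Subsets with value ≥ 174, sorted by total length:
- #1+#3+#4+#6+#7: length 30, value 186
- #1+#2+#3+#4+#6+#7: length 34, value 191
- #1+#3+#4+#5+#6+#7: length 40, value 193
- #1+#2+#3+#4+#5+#6+#7: length 44, value 198
Minimum length: 30 cm.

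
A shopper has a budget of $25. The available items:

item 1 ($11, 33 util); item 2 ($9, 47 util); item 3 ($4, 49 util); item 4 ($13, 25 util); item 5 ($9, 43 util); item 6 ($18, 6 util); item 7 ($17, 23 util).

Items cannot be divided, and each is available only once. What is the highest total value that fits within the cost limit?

139 util

Check high-value combinations within $25:
- item 2+item 3+item 5: cost 9+4+9=22, value 47+49+43=139
- item 1+item 2+item 3: cost 11+9+4=24, value 33+47+49=129
- item 1+item 3+item 5: cost 11+4+9=24, value 33+49+43=125
- item 2+item 3: cost 9+4=13, value 47+49=96
Best: 139 util.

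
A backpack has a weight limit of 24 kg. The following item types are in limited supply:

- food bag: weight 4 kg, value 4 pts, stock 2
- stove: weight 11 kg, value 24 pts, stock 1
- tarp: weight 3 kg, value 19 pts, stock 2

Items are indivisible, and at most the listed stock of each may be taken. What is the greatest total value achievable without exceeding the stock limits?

66 pts

Best selections within weight 24 and stock limits:
- 1×food bag + 1×stove + 2×tarp: weight 21, value 66
- 1×stove + 2×tarp: weight 17, value 62
- 2×food bag + 1×stove + 1×tarp: weight 22, value 51
- 1×food bag + 1×stove + 1×tarp: weight 18, value 47
Best: 66 pts.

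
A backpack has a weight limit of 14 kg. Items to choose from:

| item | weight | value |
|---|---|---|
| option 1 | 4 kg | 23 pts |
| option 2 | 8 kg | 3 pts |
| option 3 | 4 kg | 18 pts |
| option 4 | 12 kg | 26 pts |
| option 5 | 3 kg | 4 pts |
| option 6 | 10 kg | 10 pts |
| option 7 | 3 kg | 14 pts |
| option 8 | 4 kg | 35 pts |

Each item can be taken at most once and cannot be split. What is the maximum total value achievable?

Check high-value combinations within 14 kg:
- option 1+option 3+option 8: weight 4+4+4=12, value 23+18+35=76
- option 1+option 5+option 7+option 8: weight 4+3+3+4=14, value 23+4+14+35=76
- option 1+option 7+option 8: weight 4+3+4=11, value 23+14+35=72
- option 3+option 5+option 7+option 8: weight 4+3+3+4=14, value 18+4+14+35=71
- option 3+option 7+option 8: weight 4+3+4=11, value 18+14+35=67
Best: 76 pts.

76 pts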